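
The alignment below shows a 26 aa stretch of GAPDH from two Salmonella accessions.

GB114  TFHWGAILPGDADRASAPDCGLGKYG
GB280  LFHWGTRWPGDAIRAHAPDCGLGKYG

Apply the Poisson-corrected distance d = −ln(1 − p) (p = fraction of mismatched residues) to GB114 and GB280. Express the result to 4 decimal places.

0.2624

The sequences differ at positions 1 (T/L), 6 (A/T), 7 (I/R), 8 (L/W), 13 (D/I), 16 (S/H).
p = 6/26 = 0.230769.
d = −ln(1 − 0.230769) = −ln(0.769231) = 0.2624.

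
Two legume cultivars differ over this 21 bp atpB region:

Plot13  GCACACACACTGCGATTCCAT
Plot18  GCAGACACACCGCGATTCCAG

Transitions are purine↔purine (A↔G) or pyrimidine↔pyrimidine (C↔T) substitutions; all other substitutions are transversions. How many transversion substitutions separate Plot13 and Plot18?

2

The sequences differ at positions 4 (C/G, transversion), 11 (T/C, transition), 21 (T/G, transversion).
Of the 3 differences, 1 transition and 2 transversions, so the answer is 2.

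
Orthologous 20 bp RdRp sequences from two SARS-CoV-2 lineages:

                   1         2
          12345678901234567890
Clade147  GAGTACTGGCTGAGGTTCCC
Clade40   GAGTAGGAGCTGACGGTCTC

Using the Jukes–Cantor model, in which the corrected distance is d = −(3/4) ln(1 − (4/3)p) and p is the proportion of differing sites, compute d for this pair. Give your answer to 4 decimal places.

0.3831

Differing sites — 6:C/G; 7:T/G; 8:G/A; 14:G/C; 16:T/G; 19:C/T.
p = 6/20 = 0.300000.
d = −0.75 · ln(1 − (4/3)·0.300000) = −0.75 · ln(0.600000) = −0.75 · (-0.510826) = 0.3831.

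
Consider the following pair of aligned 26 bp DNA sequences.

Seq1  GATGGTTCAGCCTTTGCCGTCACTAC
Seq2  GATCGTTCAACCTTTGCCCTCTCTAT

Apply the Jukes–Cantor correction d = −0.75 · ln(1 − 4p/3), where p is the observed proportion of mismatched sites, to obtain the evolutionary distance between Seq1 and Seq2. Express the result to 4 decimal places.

Mismatches occur at site 4 (G→C), site 10 (G→A), site 19 (G→C), site 22 (A→T), site 26 (C→T).
p = 5/26 = 0.192308.
d = −0.75 · ln(1 − (4/3)·0.192308) = −0.75 · ln(0.743589) = −0.75 · (-0.296267) = 0.2222.

0.2222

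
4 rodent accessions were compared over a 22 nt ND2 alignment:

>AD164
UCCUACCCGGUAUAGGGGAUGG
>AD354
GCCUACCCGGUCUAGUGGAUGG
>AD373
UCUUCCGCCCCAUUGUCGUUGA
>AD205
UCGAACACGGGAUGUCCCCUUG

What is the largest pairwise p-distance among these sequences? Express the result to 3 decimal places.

0.636

Pairwise Hamming distances:
  AD164 vs AD354: 3
  AD164 vs AD373: 11
  AD164 vs AD205: 11
  AD354 vs AD373: 12
  AD354 vs AD205: 13
  AD373 vs AD205: 14
The largest is 14 mismatches, between AD373 and AD205; p = 14/22 = 0.636.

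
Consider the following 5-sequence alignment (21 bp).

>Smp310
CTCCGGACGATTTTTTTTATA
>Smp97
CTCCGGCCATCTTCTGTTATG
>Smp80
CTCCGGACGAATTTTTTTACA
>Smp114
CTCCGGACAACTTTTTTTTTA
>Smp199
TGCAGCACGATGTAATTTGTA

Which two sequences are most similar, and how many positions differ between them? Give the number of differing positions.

Pairwise Hamming distances:
  Smp310 vs Smp97: 7
  Smp310 vs Smp80: 2
  Smp310 vs Smp114: 3
  Smp310 vs Smp199: 8
  Smp97 vs Smp80: 8
  Smp97 vs Smp114: 6
  Smp97 vs Smp199: 14
  Smp80 vs Smp114: 4
  Smp80 vs Smp199: 10
  Smp114 vs Smp199: 10
The smallest is 2, between Smp310 and Smp80.

2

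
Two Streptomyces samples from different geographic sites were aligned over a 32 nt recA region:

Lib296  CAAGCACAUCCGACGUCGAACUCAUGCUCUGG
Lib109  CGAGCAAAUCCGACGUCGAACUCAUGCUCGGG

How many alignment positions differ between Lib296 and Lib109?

Mismatches occur at site 2 (A/G), site 7 (C/A), site 30 (U/G).
That gives 3 mismatches out of 32 aligned sites, so the Hamming distance is 3.

3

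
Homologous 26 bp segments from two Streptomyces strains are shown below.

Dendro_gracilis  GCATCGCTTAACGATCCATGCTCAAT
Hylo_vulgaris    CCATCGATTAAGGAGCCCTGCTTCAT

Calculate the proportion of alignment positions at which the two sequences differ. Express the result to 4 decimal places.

0.2692

Differing sites — 1:G/C; 7:C/A; 12:C/G; 15:T/G; 18:A/C; 23:C/T; 24:A/C.
There are 7 differences over 26 sites, so p = 7/26 = 0.2692.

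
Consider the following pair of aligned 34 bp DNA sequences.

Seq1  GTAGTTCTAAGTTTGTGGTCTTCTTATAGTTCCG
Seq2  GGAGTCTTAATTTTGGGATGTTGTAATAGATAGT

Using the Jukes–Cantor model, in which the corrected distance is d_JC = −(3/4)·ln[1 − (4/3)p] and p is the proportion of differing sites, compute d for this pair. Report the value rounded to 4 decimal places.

0.5347

The sequences differ at positions 2 (T/G), 6 (T/C), 7 (C/T), 11 (G/T), 16 (T/G), 18 (G/A), 20 (C/G), 23 (C/G), 25 (T/A), 30 (T/A), 32 (C/A), 33 (C/G), 34 (G/T).
p = 13/34 = 0.382353.
d = −0.75 · ln(1 − (4/3)·0.382353) = −0.75 · ln(0.490196) = −0.75 · (-0.712950) = 0.5347.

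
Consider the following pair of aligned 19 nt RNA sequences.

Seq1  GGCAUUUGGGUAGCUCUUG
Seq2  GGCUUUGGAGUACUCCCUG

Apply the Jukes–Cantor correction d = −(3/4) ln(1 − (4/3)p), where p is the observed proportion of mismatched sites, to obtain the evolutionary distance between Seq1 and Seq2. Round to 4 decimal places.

0.5068

Differing sites — 4:A/U; 7:U/G; 9:G/A; 13:G/C; 14:C/U; 15:U/C; 17:U/C.
p = 7/19 = 0.368421.
d = −0.75 · ln(1 − (4/3)·0.368421) = −0.75 · ln(0.508772) = −0.75 · (-0.675755) = 0.5068.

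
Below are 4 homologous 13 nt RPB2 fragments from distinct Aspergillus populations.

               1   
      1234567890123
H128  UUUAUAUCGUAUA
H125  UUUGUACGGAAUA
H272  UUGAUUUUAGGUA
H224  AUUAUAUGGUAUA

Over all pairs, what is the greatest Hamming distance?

8

Pairwise Hamming distances:
  H128 vs H125: 4
  H128 vs H272: 6
  H128 vs H224: 2
  H125 vs H272: 8
  H125 vs H224: 4
  H272 vs H224: 7
The largest is 8, between H125 and H272.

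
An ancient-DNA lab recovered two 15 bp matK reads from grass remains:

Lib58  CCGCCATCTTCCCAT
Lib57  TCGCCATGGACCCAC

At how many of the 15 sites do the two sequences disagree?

Differing sites — 1:C/T; 8:C/G; 9:T/G; 10:T/A; 15:T/C.
That gives 5 mismatches out of 15 aligned sites, so the Hamming distance is 5.

5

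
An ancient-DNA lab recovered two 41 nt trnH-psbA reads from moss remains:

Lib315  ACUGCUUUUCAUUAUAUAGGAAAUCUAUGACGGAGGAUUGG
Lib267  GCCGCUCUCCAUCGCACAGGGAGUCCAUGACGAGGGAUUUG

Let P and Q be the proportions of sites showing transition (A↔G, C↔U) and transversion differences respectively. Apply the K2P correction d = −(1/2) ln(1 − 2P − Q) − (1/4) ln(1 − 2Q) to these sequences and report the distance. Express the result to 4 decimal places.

0.5498

Differing sites — 1:A/G (Ti); 3:U/C (Ti); 7:U/C (Ti); 9:U/C (Ti); 13:U/C (Ti); 14:A/G (Ti); 15:U/C (Ti); 17:U/C (Ti); 21:A/G (Ti); 23:A/G (Ti); 26:U/C (Ti); 33:G/A (Ti); 34:A/G (Ti); 40:G/U (Tv).
Of the 14 differences, 13 transitions and 1 transversion over 41 sites: P = 13/41 = 0.317073, Q = 1/41 = 0.024390.
d = −0.5·ln(0.341464) − 0.25·ln(0.951220) = −0.5·(-1.074513) − 0.25·(-0.050010) = 0.5498.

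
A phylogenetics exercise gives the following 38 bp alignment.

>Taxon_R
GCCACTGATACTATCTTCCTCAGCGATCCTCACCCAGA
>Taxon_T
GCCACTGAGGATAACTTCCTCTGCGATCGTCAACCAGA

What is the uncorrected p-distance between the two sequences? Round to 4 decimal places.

0.1842

Mismatches occur at site 9 (T→G), site 10 (A→G), site 11 (C→A), site 14 (T→A), site 22 (A→T), site 29 (C→G), site 33 (C→A).
There are 7 differences over 38 sites, so p = 7/38 = 0.1842.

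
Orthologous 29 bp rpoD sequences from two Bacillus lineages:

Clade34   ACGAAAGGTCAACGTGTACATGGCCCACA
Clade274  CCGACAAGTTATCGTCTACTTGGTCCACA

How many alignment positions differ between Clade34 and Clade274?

The sequences differ at positions 1 (A/C), 5 (A/C), 7 (G/A), 10 (C/T), 12 (A/T), 16 (G/C), 20 (A/T), 24 (C/T).
That gives 8 mismatches out of 29 aligned sites, so the Hamming distance is 8.

8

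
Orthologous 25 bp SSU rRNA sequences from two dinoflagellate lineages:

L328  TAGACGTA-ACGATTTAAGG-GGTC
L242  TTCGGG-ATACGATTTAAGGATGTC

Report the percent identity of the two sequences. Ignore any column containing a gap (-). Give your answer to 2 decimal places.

77.27%

Excluding the 3 gap columns leaves 22 comparable sites.
The sequences differ at positions 2 (A/T), 3 (G/C), 4 (A/G), 5 (C/G), 22 (G/T).
17 of the 22 comparable sites match, so the percent identity is 17/22 × 100 = 77.27%.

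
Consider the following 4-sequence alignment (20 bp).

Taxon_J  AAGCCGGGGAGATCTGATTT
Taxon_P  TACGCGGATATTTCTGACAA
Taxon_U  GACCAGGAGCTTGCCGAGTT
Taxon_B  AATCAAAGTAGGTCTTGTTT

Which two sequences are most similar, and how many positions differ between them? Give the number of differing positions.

Pairwise Hamming distances:
  Taxon_J vs Taxon_P: 10
  Taxon_J vs Taxon_U: 10
  Taxon_J vs Taxon_B: 8
  Taxon_P vs Taxon_U: 10
  Taxon_P vs Taxon_B: 14
  Taxon_U vs Taxon_B: 14
The smallest is 8, between Taxon_J and Taxon_B.

8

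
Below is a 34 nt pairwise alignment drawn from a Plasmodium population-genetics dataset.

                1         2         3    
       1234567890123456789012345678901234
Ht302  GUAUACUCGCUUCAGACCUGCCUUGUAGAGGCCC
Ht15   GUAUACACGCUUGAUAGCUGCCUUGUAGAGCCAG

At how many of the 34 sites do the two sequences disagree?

The sequences differ at positions 7 (U/A), 13 (C/G), 15 (G/U), 17 (C/G), 31 (G/C), 33 (C/A), 34 (C/G).
That gives 7 mismatches out of 34 aligned sites, so the Hamming distance is 7.

7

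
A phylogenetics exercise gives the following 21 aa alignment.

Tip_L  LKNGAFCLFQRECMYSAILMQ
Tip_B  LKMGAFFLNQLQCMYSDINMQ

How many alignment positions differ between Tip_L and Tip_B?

Differing sites — 3:N/M; 7:C/F; 9:F/N; 11:R/L; 12:E/Q; 17:A/D; 19:L/N.
That gives 7 mismatches out of 21 aligned sites, so the Hamming distance is 7.

7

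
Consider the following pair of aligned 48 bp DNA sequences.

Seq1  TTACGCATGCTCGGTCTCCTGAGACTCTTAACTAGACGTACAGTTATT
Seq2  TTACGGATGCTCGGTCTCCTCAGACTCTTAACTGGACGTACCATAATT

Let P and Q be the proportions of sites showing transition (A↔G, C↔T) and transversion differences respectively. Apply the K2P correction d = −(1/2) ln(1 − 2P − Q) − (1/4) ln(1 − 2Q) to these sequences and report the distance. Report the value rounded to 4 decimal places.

0.1367

Mismatches occur at site 6 (C→G, transversion), site 21 (G→C, transversion), site 34 (A→G, transition), site 42 (A→C, transversion), site 43 (G→A, transition), site 45 (T→A, transversion).
Of the 6 differences, 2 transitions and 4 transversions over 48 sites: P = 2/48 = 0.041667, Q = 4/48 = 0.083333.
d = −0.5·ln(0.833333) − 0.25·ln(0.833334) = −0.5·(-0.182322) − 0.25·(-0.182321) = 0.1367.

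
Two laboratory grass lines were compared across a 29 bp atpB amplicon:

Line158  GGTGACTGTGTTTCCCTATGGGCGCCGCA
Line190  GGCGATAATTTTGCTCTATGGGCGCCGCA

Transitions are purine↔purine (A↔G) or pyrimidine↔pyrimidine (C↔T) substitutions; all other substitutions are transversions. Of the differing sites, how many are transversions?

Mismatches occur at site 3 (T↔C, transition), site 6 (C↔T, transition), site 7 (T↔A, transversion), site 8 (G↔A, transition), site 10 (G↔T, transversion), site 13 (T↔G, transversion), site 15 (C↔T, transition).
Of the 7 differences, 4 transitions and 3 transversions, so the answer is 3.

3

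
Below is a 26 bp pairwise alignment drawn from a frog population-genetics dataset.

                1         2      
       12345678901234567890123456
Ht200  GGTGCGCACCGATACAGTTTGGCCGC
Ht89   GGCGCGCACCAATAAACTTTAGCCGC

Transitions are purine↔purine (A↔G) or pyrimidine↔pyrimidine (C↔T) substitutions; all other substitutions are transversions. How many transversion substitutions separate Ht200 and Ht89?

Differing sites — 3:T/C (Ti); 11:G/A (Ti); 15:C/A (Tv); 17:G/C (Tv); 21:G/A (Ti).
Of the 5 differences, 3 transitions and 2 transversions, so the answer is 2.

2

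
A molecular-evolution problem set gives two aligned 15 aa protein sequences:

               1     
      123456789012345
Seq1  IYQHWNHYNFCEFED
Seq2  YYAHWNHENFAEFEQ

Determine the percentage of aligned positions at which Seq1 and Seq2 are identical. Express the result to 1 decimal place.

66.7%

The sequences differ at positions 1 (I/Y), 3 (Q/A), 8 (Y/E), 11 (C/A), 15 (D/Q).
10 of the 15 sites match, so the percent identity is 10/15 × 100 = 66.7%.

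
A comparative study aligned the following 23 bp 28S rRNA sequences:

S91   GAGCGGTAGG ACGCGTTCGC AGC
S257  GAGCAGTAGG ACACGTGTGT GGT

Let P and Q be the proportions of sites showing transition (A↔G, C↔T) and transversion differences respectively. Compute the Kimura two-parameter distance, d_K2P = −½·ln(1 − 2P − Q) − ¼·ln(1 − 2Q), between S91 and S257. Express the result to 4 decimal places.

The sequences differ at positions 5 (G/A, transition), 13 (G/A, transition), 17 (T/G, transversion), 18 (C/T, transition), 20 (C/T, transition), 21 (A/G, transition), 23 (C/T, transition).
Of the 7 differences, 6 transitions and 1 transversion over 23 sites: P = 6/23 = 0.260870, Q = 1/23 = 0.043478.
d = −0.5·ln(0.434782) − 0.25·ln(0.913044) = −0.5·(-0.832911) − 0.25·(-0.090971) = 0.4392.

0.4392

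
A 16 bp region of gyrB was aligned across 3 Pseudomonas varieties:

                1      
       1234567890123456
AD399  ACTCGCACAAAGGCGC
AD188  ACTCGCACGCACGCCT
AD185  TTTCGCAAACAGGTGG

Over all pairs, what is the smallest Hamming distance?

Pairwise Hamming distances:
  AD399 vs AD188: 5
  AD399 vs AD185: 6
  AD188 vs AD185: 8
The smallest is 5, between AD399 and AD188.

5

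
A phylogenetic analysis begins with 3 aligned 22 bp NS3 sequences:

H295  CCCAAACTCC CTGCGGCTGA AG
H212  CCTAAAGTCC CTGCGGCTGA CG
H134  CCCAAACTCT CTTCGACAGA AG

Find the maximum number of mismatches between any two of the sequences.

Pairwise Hamming distances:
  H295 vs H212: 3
  H295 vs H134: 4
  H212 vs H134: 7
The largest is 7, between H212 and H134.

7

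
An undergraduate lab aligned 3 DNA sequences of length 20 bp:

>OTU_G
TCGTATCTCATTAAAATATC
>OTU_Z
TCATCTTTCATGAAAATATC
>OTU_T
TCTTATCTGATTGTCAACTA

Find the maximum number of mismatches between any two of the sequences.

Pairwise Hamming distances:
  OTU_G vs OTU_Z: 4
  OTU_G vs OTU_T: 8
  OTU_Z vs OTU_T: 11
The largest is 11, between OTU_Z and OTU_T.

11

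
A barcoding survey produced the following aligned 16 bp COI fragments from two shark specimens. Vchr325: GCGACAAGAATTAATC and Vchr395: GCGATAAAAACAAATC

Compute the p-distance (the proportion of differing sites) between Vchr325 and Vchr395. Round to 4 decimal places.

Differing sites — 5:C/T; 8:G/A; 11:T/C; 12:T/A.
There are 4 differences over 16 sites, so p = 4/16 = 0.2500.

0.2500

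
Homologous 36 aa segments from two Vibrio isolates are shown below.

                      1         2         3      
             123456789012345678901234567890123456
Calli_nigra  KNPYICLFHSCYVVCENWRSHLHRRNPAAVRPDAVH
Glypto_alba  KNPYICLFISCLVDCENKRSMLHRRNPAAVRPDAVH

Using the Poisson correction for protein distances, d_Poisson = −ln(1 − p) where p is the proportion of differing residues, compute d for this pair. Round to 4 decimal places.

Mismatches occur at site 9 (H/I), site 12 (Y/L), site 14 (V/D), site 18 (W/K), site 21 (H/M).
p = 5/36 = 0.138889.
d = −ln(1 − 0.138889) = −ln(0.861111) = 0.1495.

0.1495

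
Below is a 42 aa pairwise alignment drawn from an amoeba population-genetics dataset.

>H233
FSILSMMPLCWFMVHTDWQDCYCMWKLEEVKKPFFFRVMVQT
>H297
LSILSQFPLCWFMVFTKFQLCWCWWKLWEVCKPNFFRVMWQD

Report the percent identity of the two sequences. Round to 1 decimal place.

66.7%

The sequences differ at positions 1 (F/L), 6 (M/Q), 7 (M/F), 15 (H/F), 17 (D/K), 18 (W/F), 20 (D/L), 22 (Y/W), 24 (M/W), 28 (E/W), 31 (K/C), 34 (F/N), 40 (V/W), 42 (T/D).
28 of the 42 sites match, so the percent identity is 28/42 × 100 = 66.7%.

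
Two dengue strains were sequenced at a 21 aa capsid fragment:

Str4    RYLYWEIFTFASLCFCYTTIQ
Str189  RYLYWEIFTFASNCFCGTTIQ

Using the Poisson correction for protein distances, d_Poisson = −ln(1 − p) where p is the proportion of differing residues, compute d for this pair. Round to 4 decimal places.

Differing sites — 13:L/N; 17:Y/G.
p = 2/21 = 0.095238.
d = −ln(1 − 0.095238) = −ln(0.904762) = 0.1001.

0.1001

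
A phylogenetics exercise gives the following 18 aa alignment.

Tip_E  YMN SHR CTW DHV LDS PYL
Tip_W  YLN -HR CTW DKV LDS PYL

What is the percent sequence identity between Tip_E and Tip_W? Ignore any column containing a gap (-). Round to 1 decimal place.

Excluding the 1 gap column leaves 17 comparable sites.
The sequences differ at positions 2 (M/L), 11 (H/K).
15 of the 17 comparable sites match, so the percent identity is 15/17 × 100 = 88.2%.

88.2%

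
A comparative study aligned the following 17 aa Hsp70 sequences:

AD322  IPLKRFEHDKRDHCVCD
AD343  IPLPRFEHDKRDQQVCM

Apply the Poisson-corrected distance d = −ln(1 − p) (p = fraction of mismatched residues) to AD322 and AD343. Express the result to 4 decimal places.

Mismatches occur at site 4 (K↔P), site 13 (H↔Q), site 14 (C↔Q), site 17 (D↔M).
p = 4/17 = 0.235294.
d = −ln(1 − 0.235294) = −ln(0.764706) = 0.2683.

0.2683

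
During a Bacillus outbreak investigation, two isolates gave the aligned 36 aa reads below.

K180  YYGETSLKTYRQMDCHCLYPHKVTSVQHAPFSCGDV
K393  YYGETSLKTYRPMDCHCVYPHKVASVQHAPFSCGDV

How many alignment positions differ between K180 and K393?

3

Mismatches occur at site 12 (Q↔P), site 18 (L↔V), site 24 (T↔A).
That gives 3 mismatches out of 36 aligned sites, so the Hamming distance is 3.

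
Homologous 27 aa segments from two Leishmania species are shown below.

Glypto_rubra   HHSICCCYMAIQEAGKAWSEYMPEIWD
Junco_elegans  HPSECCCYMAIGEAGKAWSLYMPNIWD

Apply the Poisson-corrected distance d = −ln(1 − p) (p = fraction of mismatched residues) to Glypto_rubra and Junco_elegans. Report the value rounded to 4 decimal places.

0.2048

The sequences differ at positions 2 (H/P), 4 (I/E), 12 (Q/G), 20 (E/L), 24 (E/N).
p = 5/27 = 0.185185.
d = −ln(1 − 0.185185) = −ln(0.814815) = 0.2048.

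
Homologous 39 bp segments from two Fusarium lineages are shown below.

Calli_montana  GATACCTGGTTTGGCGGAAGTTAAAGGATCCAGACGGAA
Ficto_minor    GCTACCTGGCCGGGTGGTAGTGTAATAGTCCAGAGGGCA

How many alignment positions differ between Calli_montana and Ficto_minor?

13

Differing sites — 2:A/C; 10:T/C; 11:T/C; 12:T/G; 15:C/T; 18:A/T; 22:T/G; 23:A/T; 26:G/T; 27:G/A; 28:A/G; 35:C/G; 38:A/C.
That gives 13 mismatches out of 39 aligned sites, so the Hamming distance is 13.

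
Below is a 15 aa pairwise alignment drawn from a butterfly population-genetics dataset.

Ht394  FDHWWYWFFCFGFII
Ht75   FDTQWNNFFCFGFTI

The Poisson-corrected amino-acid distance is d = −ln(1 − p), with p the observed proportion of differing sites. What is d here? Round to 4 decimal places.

The sequences differ at positions 3 (H/T), 4 (W/Q), 6 (Y/N), 7 (W/N), 14 (I/T).
p = 5/15 = 0.333333.
d = −ln(1 − 0.333333) = −ln(0.666667) = 0.4055.

0.4055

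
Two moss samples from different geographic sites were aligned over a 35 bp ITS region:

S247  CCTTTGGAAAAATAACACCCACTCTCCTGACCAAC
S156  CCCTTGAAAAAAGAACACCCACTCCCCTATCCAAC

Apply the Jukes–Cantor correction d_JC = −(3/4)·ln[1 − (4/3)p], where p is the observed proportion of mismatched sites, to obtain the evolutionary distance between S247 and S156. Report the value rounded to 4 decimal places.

0.1946

Differing sites — 3:T/C; 7:G/A; 13:T/G; 25:T/C; 29:G/A; 30:A/T.
p = 6/35 = 0.171429.
d = −0.75 · ln(1 − (4/3)·0.171429) = −0.75 · ln(0.771428) = −0.75 · (-0.259512) = 0.1946.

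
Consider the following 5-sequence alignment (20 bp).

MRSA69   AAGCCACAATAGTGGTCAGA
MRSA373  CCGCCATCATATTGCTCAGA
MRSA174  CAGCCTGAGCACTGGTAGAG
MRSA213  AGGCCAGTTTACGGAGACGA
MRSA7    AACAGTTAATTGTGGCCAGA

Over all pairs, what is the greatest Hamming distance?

Pairwise Hamming distances:
  MRSA69 vs MRSA373: 6
  MRSA69 vs MRSA174: 10
  MRSA69 vs MRSA213: 10
  MRSA69 vs MRSA7: 7
  MRSA373 vs MRSA174: 12
  MRSA373 vs MRSA213: 11
  MRSA373 vs MRSA7: 11
  MRSA174 vs MRSA213: 12
  MRSA174 vs MRSA7: 14
  MRSA213 vs MRSA7: 15
The largest is 15, between MRSA213 and MRSA7.

15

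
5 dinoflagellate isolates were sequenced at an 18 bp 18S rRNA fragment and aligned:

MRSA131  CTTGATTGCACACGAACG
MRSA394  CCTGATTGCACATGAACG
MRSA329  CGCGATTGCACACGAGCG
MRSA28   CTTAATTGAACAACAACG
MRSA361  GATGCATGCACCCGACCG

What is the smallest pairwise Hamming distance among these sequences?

2

Pairwise Hamming distances:
  MRSA131 vs MRSA394: 2
  MRSA131 vs MRSA329: 3
  MRSA131 vs MRSA28: 4
  MRSA131 vs MRSA361: 6
  MRSA394 vs MRSA329: 4
  MRSA394 vs MRSA28: 5
  MRSA394 vs MRSA361: 7
  MRSA329 vs MRSA28: 7
  MRSA329 vs MRSA361: 7
  MRSA28 vs MRSA361: 10
The smallest is 2, between MRSA131 and MRSA394.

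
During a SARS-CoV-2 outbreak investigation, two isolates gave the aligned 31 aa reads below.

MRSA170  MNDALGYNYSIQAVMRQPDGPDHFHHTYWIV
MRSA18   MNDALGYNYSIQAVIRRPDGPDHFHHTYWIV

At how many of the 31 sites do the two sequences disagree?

The sequences differ at positions 15 (M/I), 17 (Q/R).
That gives 2 mismatches out of 31 aligned sites, so the Hamming distance is 2.

2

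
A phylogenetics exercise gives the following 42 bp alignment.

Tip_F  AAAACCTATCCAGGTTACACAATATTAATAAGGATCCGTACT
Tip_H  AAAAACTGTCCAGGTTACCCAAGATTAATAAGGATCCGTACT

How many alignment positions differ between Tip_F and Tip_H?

4

Mismatches occur at site 5 (C↔A), site 8 (A↔G), site 19 (A↔C), site 23 (T↔G).
That gives 4 mismatches out of 42 aligned sites, so the Hamming distance is 4.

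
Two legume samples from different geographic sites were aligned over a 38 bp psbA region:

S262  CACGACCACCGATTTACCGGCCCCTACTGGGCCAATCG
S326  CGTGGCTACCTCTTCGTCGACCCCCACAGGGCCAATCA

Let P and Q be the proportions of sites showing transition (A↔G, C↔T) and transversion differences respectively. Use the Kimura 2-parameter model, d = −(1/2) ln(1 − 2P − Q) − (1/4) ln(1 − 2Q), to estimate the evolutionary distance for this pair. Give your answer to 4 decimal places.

The sequences differ at positions 2 (A/G, transition), 3 (C/T, transition), 5 (A/G, transition), 7 (C/T, transition), 11 (G/T, transversion), 12 (A/C, transversion), 15 (T/C, transition), 16 (A/G, transition), 17 (C/T, transition), 20 (G/A, transition), 25 (T/C, transition), 28 (T/A, transversion), 38 (G/A, transition).
Of the 13 differences, 10 transitions and 3 transversions over 38 sites: P = 10/38 = 0.263158, Q = 3/38 = 0.078947.
d = −0.5·ln(0.394737) − 0.25·ln(0.842106) = −0.5·(-0.929536) − 0.25·(-0.171849) = 0.5077.

0.5077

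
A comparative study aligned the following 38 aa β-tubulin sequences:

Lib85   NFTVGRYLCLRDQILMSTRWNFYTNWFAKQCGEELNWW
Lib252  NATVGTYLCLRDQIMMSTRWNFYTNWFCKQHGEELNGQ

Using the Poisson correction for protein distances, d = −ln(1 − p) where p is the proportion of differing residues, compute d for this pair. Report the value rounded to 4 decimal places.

Mismatches occur at site 2 (F/A), site 6 (R/T), site 15 (L/M), site 28 (A/C), site 31 (C/H), site 37 (W/G), site 38 (W/Q).
p = 7/38 = 0.184211.
d = −ln(1 − 0.184211) = −ln(0.815789) = 0.2036.

0.2036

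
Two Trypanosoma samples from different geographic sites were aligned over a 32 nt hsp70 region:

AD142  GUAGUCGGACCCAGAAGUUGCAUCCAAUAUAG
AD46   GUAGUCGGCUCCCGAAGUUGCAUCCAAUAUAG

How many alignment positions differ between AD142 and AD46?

Mismatches occur at site 9 (A/C), site 10 (C/U), site 13 (A/C).
That gives 3 mismatches out of 32 aligned sites, so the Hamming distance is 3.

3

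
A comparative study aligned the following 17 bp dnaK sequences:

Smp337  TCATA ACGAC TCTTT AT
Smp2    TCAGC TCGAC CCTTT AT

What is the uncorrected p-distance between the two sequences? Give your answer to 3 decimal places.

0.235

Mismatches occur at site 4 (T↔G), site 5 (A↔C), site 6 (A↔T), site 11 (T↔C).
There are 4 differences over 17 sites, so p = 4/17 = 0.235.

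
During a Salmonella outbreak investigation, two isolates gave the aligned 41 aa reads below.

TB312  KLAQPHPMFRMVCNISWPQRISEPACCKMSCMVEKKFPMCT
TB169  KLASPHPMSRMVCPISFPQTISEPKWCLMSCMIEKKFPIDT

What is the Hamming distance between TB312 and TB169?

11

Differing sites — 4:Q/S; 9:F/S; 14:N/P; 17:W/F; 20:R/T; 25:A/K; 26:C/W; 28:K/L; 33:V/I; 39:M/I; 40:C/D.
That gives 11 mismatches out of 41 aligned sites, so the Hamming distance is 11.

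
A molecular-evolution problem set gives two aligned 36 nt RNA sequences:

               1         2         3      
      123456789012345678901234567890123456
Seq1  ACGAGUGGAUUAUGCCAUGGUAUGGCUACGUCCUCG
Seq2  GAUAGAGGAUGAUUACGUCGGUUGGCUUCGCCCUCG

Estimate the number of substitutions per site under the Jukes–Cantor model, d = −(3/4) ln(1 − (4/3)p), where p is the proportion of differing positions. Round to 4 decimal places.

Mismatches occur at site 1 (A↔G), site 2 (C↔A), site 3 (G↔U), site 6 (U↔A), site 11 (U↔G), site 14 (G↔U), site 15 (C↔A), site 17 (A↔G), site 19 (G↔C), site 21 (U↔G), site 22 (A↔U), site 28 (A↔U), site 31 (U↔C).
p = 13/36 = 0.361111.
d = −0.75 · ln(1 − (4/3)·0.361111) = −0.75 · ln(0.518519) = −0.75 · (-0.656779) = 0.4926.

0.4926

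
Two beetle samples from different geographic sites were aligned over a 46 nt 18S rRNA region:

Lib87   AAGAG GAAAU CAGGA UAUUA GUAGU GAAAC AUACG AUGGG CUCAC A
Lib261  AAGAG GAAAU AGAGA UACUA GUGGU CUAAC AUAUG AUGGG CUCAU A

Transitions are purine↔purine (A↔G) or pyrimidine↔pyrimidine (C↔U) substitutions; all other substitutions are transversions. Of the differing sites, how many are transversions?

The sequences differ at positions 11 (C/A, transversion), 12 (A/G, transition), 13 (G/A, transition), 18 (U/C, transition), 23 (A/G, transition), 26 (G/C, transversion), 27 (A/U, transversion), 34 (C/U, transition), 45 (C/U, transition).
Of the 9 differences, 6 transitions and 3 transversions, so the answer is 3.

3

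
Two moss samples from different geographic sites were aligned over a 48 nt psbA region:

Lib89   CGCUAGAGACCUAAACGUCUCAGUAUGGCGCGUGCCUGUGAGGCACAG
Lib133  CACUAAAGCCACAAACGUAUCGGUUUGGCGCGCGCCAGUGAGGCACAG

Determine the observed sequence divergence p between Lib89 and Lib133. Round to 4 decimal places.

The sequences differ at positions 2 (G/A), 6 (G/A), 9 (A/C), 11 (C/A), 12 (U/C), 19 (C/A), 22 (A/G), 25 (A/U), 33 (U/C), 37 (U/A).
There are 10 differences over 48 sites, so p = 10/48 = 0.2083.

0.2083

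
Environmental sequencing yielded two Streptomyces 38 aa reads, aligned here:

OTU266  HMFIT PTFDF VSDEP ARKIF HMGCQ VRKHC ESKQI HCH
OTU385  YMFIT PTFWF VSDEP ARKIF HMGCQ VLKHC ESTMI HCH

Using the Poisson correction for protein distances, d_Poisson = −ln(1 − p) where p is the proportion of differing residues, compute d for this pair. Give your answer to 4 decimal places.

Mismatches occur at site 1 (H→Y), site 9 (D→W), site 27 (R→L), site 33 (K→T), site 34 (Q→M).
p = 5/38 = 0.131579.
d = −ln(1 − 0.131579) = −ln(0.868421) = 0.1411.

0.1411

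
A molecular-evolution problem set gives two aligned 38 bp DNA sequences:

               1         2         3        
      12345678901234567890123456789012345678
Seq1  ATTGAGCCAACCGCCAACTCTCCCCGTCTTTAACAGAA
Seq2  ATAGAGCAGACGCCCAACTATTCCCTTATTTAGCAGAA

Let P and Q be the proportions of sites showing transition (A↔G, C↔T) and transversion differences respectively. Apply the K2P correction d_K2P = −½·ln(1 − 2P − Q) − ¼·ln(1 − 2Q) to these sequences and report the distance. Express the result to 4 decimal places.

0.3242

Differing sites — 3:T/A (Tv); 8:C/A (Tv); 9:A/G (Ti); 12:C/G (Tv); 13:G/C (Tv); 20:C/A (Tv); 22:C/T (Ti); 26:G/T (Tv); 28:C/A (Tv); 33:A/G (Ti).
Of the 10 differences, 3 transitions and 7 transversions over 38 sites: P = 3/38 = 0.078947, Q = 7/38 = 0.184211.
d = −0.5·ln(0.657895) − 0.25·ln(0.631578) = −0.5·(-0.418710) − 0.25·(-0.459534) = 0.3242.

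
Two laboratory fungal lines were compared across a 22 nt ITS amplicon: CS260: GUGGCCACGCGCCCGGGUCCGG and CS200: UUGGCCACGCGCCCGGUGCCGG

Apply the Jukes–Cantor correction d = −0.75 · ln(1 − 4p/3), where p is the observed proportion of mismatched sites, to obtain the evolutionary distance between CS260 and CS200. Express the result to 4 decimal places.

Mismatches occur at site 1 (G/U), site 17 (G/U), site 18 (U/G).
p = 3/22 = 0.136364.
d = −0.75 · ln(1 − (4/3)·0.136364) = −0.75 · ln(0.818181) = −0.75 · (-0.200672) = 0.1505.

0.1505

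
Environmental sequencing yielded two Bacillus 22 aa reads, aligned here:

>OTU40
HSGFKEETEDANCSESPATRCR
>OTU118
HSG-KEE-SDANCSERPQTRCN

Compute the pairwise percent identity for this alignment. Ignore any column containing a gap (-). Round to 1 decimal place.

Excluding the 2 gap columns leaves 20 comparable sites.
Differing sites — 9:E/S; 16:S/R; 18:A/Q; 22:R/N.
16 of the 20 comparable sites match, so the percent identity is 16/20 × 100 = 80.0%.

80.0%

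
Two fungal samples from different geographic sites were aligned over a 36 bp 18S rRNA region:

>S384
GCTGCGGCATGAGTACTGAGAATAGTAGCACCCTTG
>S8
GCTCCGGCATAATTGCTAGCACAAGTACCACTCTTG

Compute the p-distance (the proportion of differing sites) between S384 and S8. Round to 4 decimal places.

The sequences differ at positions 4 (G/C), 11 (G/A), 13 (G/T), 15 (A/G), 18 (G/A), 19 (A/G), 20 (G/C), 22 (A/C), 23 (T/A), 28 (G/C), 32 (C/T).
There are 11 differences over 36 sites, so p = 11/36 = 0.3056.

0.3056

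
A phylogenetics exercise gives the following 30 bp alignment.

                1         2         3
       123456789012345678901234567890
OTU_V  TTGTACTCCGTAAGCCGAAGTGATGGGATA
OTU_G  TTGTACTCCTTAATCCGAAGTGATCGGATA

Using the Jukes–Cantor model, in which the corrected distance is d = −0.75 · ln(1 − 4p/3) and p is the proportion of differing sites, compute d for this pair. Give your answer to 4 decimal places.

Mismatches occur at site 10 (G/T), site 14 (G/T), site 25 (G/C).
p = 3/30 = 0.100000.
d = −0.75 · ln(1 − (4/3)·0.100000) = −0.75 · ln(0.866667) = −0.75 · (-0.143100) = 0.1073.

0.1073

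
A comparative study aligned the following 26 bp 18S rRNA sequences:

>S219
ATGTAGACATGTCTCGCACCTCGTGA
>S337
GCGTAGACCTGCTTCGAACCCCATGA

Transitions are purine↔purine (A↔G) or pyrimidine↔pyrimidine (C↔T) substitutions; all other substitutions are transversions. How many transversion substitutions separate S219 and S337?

2

Differing sites — 1:A/G (Ti); 2:T/C (Ti); 9:A/C (Tv); 12:T/C (Ti); 13:C/T (Ti); 17:C/A (Tv); 21:T/C (Ti); 23:G/A (Ti).
Of the 8 differences, 6 transitions and 2 transversions, so the answer is 2.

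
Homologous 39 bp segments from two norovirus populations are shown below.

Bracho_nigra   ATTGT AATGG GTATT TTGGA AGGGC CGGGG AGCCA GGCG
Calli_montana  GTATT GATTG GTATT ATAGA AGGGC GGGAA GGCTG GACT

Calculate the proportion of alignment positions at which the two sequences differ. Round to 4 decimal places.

0.3846

The sequences differ at positions 1 (A/G), 3 (T/A), 4 (G/T), 6 (A/G), 9 (G/T), 16 (T/A), 18 (G/A), 26 (C/G), 29 (G/A), 30 (G/A), 31 (A/G), 34 (C/T), 35 (A/G), 37 (G/A), 39 (G/T).
There are 15 differences over 39 sites, so p = 15/39 = 0.3846.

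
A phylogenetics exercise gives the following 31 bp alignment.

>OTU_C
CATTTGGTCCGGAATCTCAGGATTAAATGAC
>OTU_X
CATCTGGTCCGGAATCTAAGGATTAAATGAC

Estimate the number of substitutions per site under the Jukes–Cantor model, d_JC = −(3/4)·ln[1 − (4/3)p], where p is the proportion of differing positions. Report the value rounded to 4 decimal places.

0.0675

Differing sites — 4:T/C; 18:C/A.
p = 2/31 = 0.064516.
d = −0.75 · ln(1 − (4/3)·0.064516) = −0.75 · ln(0.913979) = −0.75 · (-0.089948) = 0.0675.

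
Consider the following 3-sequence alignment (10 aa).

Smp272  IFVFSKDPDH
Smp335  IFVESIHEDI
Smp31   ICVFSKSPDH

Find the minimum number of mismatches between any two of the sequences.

2

Pairwise Hamming distances:
  Smp272 vs Smp335: 5
  Smp272 vs Smp31: 2
  Smp335 vs Smp31: 6
The smallest is 2, between Smp272 and Smp31.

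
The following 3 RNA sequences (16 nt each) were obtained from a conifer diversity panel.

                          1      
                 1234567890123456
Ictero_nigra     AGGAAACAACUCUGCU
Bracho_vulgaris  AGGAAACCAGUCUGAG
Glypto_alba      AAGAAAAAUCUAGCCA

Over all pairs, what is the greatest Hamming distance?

10

Pairwise Hamming distances:
  Ictero_nigra vs Bracho_vulgaris: 4
  Ictero_nigra vs Glypto_alba: 7
  Bracho_vulgaris vs Glypto_alba: 10
The largest is 10, between Bracho_vulgaris and Glypto_alba.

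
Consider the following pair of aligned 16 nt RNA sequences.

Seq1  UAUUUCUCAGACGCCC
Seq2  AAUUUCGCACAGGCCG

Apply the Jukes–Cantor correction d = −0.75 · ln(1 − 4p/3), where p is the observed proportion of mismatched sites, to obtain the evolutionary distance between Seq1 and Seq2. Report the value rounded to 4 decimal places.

0.4042

Mismatches occur at site 1 (U/A), site 7 (U/G), site 10 (G/C), site 12 (C/G), site 16 (C/G).
p = 5/16 = 0.312500.
d = −0.75 · ln(1 − (4/3)·0.312500) = −0.75 · ln(0.583333) = −0.75 · (-0.538997) = 0.4042.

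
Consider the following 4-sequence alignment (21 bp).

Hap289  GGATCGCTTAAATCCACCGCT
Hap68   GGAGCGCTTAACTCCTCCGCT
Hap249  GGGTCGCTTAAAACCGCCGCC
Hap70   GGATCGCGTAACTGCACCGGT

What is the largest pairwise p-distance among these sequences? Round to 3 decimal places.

0.381

Pairwise Hamming distances:
  Hap289 vs Hap68: 3
  Hap289 vs Hap249: 4
  Hap289 vs Hap70: 4
  Hap68 vs Hap249: 6
  Hap68 vs Hap70: 5
  Hap249 vs Hap70: 8
The largest is 8 mismatches, between Hap249 and Hap70; p = 8/21 = 0.381.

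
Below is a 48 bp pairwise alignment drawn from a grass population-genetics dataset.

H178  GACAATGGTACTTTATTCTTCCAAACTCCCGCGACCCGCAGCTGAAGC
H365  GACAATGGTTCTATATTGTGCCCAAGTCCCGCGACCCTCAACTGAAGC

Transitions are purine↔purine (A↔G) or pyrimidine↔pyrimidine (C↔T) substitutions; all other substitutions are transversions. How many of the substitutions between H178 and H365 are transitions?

The sequences differ at positions 10 (A/T, transversion), 13 (T/A, transversion), 18 (C/G, transversion), 20 (T/G, transversion), 23 (A/C, transversion), 26 (C/G, transversion), 38 (G/T, transversion), 41 (G/A, transition).
Of the 8 differences, 1 transition and 7 transversions, so the answer is 1.

1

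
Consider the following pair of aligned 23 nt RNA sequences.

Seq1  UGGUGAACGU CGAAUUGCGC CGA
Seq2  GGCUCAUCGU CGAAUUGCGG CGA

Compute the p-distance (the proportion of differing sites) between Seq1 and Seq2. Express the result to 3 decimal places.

0.217

Mismatches occur at site 1 (U/G), site 3 (G/C), site 5 (G/C), site 7 (A/U), site 20 (C/G).
There are 5 differences over 23 sites, so p = 5/23 = 0.217.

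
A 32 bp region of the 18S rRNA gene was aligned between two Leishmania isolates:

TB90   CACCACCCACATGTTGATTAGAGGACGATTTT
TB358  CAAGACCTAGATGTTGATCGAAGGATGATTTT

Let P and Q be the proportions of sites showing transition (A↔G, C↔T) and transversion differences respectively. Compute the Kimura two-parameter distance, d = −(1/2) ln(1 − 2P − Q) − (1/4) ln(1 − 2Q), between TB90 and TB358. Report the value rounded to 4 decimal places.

Differing sites — 3:C/A (Tv); 4:C/G (Tv); 8:C/T (Ti); 10:C/G (Tv); 19:T/C (Ti); 20:A/G (Ti); 21:G/A (Ti); 26:C/T (Ti).
Of the 8 differences, 5 transitions and 3 transversions over 32 sites: P = 5/32 = 0.156250, Q = 3/32 = 0.093750.
d = −0.5·ln(0.593750) − 0.25·ln(0.812500) = −0.5·(-0.521297) − 0.25·(-0.207639) = 0.3126.

0.3126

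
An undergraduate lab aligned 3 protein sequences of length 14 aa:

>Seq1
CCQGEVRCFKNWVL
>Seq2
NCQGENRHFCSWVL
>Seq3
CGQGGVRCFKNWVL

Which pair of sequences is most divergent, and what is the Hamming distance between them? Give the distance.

Pairwise Hamming distances:
  Seq1 vs Seq2: 5
  Seq1 vs Seq3: 2
  Seq2 vs Seq3: 7
The largest is 7, between Seq2 and Seq3.

7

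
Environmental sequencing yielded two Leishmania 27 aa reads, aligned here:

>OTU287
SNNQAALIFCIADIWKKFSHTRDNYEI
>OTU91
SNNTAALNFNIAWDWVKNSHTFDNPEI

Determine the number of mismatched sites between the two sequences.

9

The sequences differ at positions 4 (Q/T), 8 (I/N), 10 (C/N), 13 (D/W), 14 (I/D), 16 (K/V), 18 (F/N), 22 (R/F), 25 (Y/P).
That gives 9 mismatches out of 27 aligned sites, so the Hamming distance is 9.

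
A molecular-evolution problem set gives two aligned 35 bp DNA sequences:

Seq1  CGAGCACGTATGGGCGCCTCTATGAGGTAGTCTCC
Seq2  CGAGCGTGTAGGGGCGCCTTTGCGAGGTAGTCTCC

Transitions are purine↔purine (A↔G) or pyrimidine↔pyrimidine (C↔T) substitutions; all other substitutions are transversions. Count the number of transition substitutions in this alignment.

5

The sequences differ at positions 6 (A/G, transition), 7 (C/T, transition), 11 (T/G, transversion), 20 (C/T, transition), 22 (A/G, transition), 23 (T/C, transition).
Of the 6 differences, 5 transitions and 1 transversion, so the answer is 5.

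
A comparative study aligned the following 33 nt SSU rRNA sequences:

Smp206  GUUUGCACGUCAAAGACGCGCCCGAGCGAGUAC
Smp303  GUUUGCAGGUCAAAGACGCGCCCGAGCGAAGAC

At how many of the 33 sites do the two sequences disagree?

3

Differing sites — 8:C/G; 30:G/A; 31:U/G.
That gives 3 mismatches out of 33 aligned sites, so the Hamming distance is 3.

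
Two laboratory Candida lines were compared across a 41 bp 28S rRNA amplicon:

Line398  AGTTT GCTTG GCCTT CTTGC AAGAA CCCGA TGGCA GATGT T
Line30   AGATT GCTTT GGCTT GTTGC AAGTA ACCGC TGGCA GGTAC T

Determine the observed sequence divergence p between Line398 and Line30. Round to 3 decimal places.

0.244

Differing sites — 3:T/A; 10:G/T; 12:C/G; 16:C/G; 24:A/T; 26:C/A; 30:A/C; 37:A/G; 39:G/A; 40:T/C.
There are 10 differences over 41 sites, so p = 10/41 = 0.244.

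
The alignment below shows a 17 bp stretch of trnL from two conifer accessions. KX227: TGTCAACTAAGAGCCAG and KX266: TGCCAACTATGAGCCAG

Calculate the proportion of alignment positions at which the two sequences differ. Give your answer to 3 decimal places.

The sequences differ at positions 3 (T/C), 10 (A/T).
There are 2 differences over 17 sites, so p = 2/17 = 0.118.

0.118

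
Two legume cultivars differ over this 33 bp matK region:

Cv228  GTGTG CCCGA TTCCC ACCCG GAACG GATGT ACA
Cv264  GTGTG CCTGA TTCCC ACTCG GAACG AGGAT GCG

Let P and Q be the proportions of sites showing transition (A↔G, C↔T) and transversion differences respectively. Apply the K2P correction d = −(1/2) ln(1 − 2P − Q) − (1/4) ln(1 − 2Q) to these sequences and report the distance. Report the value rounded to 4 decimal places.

0.3187

Mismatches occur at site 8 (C/T, transition), site 18 (C/T, transition), site 26 (G/A, transition), site 27 (A/G, transition), site 28 (T/G, transversion), site 29 (G/A, transition), site 31 (A/G, transition), site 33 (A/G, transition).
Of the 8 differences, 7 transitions and 1 transversion over 33 sites: P = 7/33 = 0.212121, Q = 1/33 = 0.030303.
d = −0.5·ln(0.545455) − 0.25·ln(0.939394) = −0.5·(-0.606135) − 0.25·(-0.062520) = 0.3187.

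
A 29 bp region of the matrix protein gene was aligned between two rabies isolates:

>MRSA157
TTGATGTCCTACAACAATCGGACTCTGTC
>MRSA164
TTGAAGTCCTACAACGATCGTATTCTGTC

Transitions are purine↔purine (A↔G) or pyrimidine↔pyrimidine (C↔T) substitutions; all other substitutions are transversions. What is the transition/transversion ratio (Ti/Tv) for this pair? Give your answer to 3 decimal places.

The sequences differ at positions 5 (T/A, transversion), 16 (A/G, transition), 21 (G/T, transversion), 23 (C/T, transition).
Of the 4 differences, 2 transitions and 2 transversions, so Ti/Tv = 2/2 = 1.000.

1.000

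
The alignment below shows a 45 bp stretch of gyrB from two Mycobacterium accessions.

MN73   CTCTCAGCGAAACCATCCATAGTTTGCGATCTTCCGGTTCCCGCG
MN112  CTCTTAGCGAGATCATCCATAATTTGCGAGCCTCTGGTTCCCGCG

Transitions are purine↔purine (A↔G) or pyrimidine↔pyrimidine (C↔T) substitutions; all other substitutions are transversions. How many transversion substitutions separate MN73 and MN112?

Mismatches occur at site 5 (C/T, transition), site 11 (A/G, transition), site 13 (C/T, transition), site 22 (G/A, transition), site 30 (T/G, transversion), site 32 (T/C, transition), site 35 (C/T, transition).
Of the 7 differences, 6 transitions and 1 transversion, so the answer is 1.

1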